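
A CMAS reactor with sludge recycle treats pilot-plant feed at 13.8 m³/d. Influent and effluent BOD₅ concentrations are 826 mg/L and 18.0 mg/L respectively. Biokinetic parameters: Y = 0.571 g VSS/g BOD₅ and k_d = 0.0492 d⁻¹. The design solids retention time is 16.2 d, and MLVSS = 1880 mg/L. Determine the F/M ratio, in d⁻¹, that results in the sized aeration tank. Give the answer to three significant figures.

From the SRT design equation V = Y Q (S₀−S) θ_c / [X (1 + k_d θ_c)] = 0.571 × 13.8 × (826 − 18.0) × 16.2 / [1880 × (1 + 0.0492 × 16.2)] = 1.03×10^5 / 3378 = 30.53 m³.
F/M = applied load / biomass = Q·S₀/(V·X) = 13.8 × 826 / (30.53 × 1880) = 0.1986 d⁻¹.

F/M ≈ 0.199 d⁻¹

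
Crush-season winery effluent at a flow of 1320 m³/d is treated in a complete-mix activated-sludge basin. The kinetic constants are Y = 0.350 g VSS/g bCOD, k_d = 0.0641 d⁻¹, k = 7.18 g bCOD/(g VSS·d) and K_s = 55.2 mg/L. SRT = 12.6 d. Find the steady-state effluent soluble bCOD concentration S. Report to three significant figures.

For a completely mixed reactor with recycle the Lawrence–McCarty relation gives S = K_s·(1 + k_d·θ_c) / [θ_c·(Y·k − k_d) − 1] = 55.2 × (1 + 0.0641 × 12.6) / [12.6 × (0.350 × 7.18 − 0.0641) − 1] = 99.78 / 29.86 = 3.342 mg/L.

S ≈ 3.34 mg/L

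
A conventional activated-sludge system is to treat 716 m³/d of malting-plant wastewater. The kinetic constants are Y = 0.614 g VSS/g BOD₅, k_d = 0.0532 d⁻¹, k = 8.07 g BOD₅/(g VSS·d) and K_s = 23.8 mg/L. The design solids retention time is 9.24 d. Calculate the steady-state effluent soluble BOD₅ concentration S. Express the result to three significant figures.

From the Monod/SRT balance for a CMAS, S = K_s·(1+k_d θ_c)/[θ_c·(Y k − k_d) − 1] = 23.8 × (1 + 0.0532 × 9.24) / [9.24 × (0.614 × 8.07 − 0.0532) − 1] = 35.50 / 44.29 = 0.8015 mg/L.

S ≈ 0.801 mg/L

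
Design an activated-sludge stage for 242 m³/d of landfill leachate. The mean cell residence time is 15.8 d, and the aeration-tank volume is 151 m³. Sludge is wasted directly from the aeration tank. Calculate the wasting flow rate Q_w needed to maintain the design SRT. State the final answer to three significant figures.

Q_w ≈ 9.56 m³/d

Wasting from the aeration tank: Q_w = V / θ_c = 151.0 / 15.8 = 9.557 m³/d.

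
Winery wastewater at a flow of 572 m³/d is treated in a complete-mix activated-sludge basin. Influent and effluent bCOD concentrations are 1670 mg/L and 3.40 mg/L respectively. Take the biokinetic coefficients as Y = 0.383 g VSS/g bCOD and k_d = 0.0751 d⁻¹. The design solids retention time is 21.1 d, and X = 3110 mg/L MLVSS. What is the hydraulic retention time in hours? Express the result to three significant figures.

Steady-state biomass mass balance: V·X·(1 + k_d·θ_c) = Y·Q·(S₀ − S)·θ_c, so V = 0.383 × 572 × (1670 − 3.40) × 21.1 / [3110 × (1 + 0.0751 × 21.1)] = 7.7×10^6 / 8038 = 958.4 m³.
HRT = V/Q = 958.4 m³ / 572 m³·d⁻¹ = 1.676 d × 24 = 40.21 h.

τ ≈ 40.2 h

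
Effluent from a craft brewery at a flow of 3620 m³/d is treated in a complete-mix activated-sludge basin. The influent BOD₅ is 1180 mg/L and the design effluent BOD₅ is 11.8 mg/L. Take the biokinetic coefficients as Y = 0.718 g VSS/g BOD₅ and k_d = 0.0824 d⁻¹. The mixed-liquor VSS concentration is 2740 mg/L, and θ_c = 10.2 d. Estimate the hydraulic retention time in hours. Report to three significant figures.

Steady-state biomass mass balance: V·X·(1 + k_d·θ_c) = Y·Q·(S₀ − S)·θ_c, so V = 0.718 × 3620 × (1180 − 11.8) × 10.2 / [2740 × (1 + 0.0824 × 10.2)] = 3.1×10^7 / 5043 = 6141 m³.
τ = V/Q = 6141/3620 = 1.697 d, or 40.72 h.

τ ≈ 40.7 h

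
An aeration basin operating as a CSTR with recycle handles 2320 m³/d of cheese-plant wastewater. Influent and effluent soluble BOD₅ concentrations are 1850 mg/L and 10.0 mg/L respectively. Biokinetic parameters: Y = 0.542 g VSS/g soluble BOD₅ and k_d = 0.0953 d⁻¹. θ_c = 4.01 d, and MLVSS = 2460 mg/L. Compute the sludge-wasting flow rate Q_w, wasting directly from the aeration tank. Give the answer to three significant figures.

Q_w ≈ 680 m³/d

Steady-state biomass mass balance: V·X·(1 + k_d·θ_c) = Y·Q·(S₀ − S)·θ_c, so V = 0.542 × 2320 × (1850 − 10.0) × 4.01 / [2460 × (1 + 0.0953 × 4.01)] = 9.28×10^6 / 3400 = 2729 m³.
Wasting from the aeration tank: Q_w = V / θ_c = 2729 / 4.01 = 680.5 m³/d.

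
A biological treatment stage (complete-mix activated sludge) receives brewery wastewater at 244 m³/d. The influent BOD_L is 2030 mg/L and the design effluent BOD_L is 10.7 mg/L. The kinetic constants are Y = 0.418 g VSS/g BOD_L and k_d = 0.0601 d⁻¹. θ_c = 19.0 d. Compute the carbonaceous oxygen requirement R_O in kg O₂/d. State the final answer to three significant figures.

Y_obs = Y / (1 + k_d θ_c) = 0.418 / (1 + 0.0601 × 19.0) = 0.418 / 2.142 = 0.1952.
Substrate removed = Q·(S₀ − S) = 244 m³/d × (2030 − 10.7) g/m³ = 4.93×10^5 g/d = 492.7 kg/d.
P_X = Y_obs·Q·(S₀ − S) = 0.1952 × 492.7 = 96.15 kg VSS/d.
Carbonaceous O₂ demand = substrate oxidised − cell-mass equivalent = 492.7 − 1.42 × 96.15 = 356.2 kg O₂/d.

R_O ≈ 356 kg O₂/d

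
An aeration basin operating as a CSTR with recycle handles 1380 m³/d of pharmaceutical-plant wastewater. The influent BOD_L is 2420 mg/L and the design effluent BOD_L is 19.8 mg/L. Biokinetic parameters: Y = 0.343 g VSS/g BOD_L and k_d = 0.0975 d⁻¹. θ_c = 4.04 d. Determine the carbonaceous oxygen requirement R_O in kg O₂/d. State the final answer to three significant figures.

R_O ≈ 2150 kg O₂/d

Observed yield with endogenous decay: Y_obs = Y / (1 + k_d·θ_c) = 0.343 / (1 + 0.0975 × 4.04) = 0.343 / 1.394 = 0.2461 g VSS/g BOD_L.
Q·(S₀ − S) = 1380 × (2420 − 19.8) × 10⁻³ = 3312 kg/d removed.
Biomass synthesised: P_X = Y_obs × 3312 = 815.1 kg VSS/d.
R_O = Q·(S₀ − S) − 1.42·P_X = 3312 − 1.42 × 815.1 = 2155 kg O₂/d.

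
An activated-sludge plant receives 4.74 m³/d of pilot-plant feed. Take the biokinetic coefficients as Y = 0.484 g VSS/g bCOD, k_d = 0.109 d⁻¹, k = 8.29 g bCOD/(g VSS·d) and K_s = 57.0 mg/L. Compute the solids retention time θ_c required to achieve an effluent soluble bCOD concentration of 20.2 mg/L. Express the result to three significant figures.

θ_c ≈ 1.06 d

Specific growth rate at S = 20.2 mg/L: μ = YkS/(K_s+S) = 0.484·8.29·20.2/(57.0+20.2) = 1.050 d⁻¹.
θ_c = 1/(μ − k_d) = 1/(1.050 − 0.109) = 1/0.9409 = 1.063 d.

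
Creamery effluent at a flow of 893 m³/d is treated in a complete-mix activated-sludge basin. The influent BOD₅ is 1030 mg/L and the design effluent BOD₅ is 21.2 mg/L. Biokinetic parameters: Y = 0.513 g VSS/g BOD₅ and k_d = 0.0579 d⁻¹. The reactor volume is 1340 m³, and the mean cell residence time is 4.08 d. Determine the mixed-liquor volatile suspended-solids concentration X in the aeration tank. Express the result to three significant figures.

X ≈ 1140 mg/L

From V·X·(1 + k_d·θ_c) = Y·Q·(S₀ − S)·θ_c: X = 0.513 × 893 × (1030 − 21.2) × 4.08 / [1340 × (1 + 0.0579 × 4.08)] = 1138 mg/L.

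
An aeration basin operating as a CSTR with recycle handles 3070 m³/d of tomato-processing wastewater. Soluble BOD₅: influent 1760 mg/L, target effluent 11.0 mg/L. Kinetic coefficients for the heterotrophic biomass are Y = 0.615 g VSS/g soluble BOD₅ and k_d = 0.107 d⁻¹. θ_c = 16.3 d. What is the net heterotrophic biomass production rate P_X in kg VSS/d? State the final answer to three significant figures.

Correct the yield for decay: Y_obs = Y/(1 + k_d θ_c) = 0.615 / (1 + 0.107 × 16.3) = 0.615 / 2.744 = 0.2241.
Mass of soluble BOD₅ removed per day: Q(S₀ − S) = 3070 × 1749 g/m³ = 5369 kg/d.
P_X = Y_obs · Q(S₀ − S) = 0.2241 × 5369 = 1203 kg VSS/d.

P_X ≈ 1200 kg VSS/d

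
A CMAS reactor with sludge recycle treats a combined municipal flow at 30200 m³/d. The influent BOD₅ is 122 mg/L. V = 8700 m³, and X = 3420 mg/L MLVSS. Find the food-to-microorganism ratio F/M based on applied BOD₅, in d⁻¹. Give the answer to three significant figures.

F/M = applied load / biomass = Q·S₀/(V·X) = 30200 × 122 / (8700 × 3420) = 0.1238 d⁻¹.

F/M ≈ 0.124 d⁻¹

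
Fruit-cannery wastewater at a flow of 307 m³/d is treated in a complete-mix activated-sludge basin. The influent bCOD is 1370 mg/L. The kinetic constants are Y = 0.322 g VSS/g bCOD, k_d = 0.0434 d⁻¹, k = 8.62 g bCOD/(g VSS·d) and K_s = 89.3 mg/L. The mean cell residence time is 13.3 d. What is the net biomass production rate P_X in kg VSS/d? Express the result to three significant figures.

Effluent substrate depends only on kinetics and SRT: S = K_s(1 + k_d θ_c) / [θ_c(Yk − k_d) − 1] = 89.3 × (1 + 0.0434 × 13.3) / [13.3 × (0.322 × 8.62 − 0.0434) − 1] = 140.8 / 35.34 = 3.986 mg/L.
The observed yield is Y_obs = Y/(1 + k_d·θ_c) = 0.322 / (1 + 0.0434 × 13.3) = 0.322 / 1.577 = 0.2042 g VSS per g bCOD removed.
Substrate removed = Q·(S₀ − S) = 307 m³/d × (1370 − 3.99) g/m³ = 4.19×10^5 g/d = 419.4 kg/d.
Net biomass production P_X = Y_obs × Q·(S₀ − S) = 0.2042 × 419.4 = 85.62 kg VSS/d.

P_X ≈ 85.6 kg VSS/d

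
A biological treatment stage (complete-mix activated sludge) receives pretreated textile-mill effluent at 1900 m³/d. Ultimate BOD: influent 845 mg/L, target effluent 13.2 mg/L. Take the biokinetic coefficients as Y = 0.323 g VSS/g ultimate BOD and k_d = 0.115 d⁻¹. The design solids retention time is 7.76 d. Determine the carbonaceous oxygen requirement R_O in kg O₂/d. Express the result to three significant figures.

Correct the yield for decay: Y_obs = Y/(1 + k_d θ_c) = 0.323 / (1 + 0.115 × 7.76) = 0.323 / 1.892 = 0.1707.
Substrate removed = Q·(S₀ − S) = 1900 m³/d × (845 − 13.2) g/m³ = 1.58×10^6 g/d = 1580 kg/d.
Net sludge production P_X = 0.1707 × 1580 = 269.8 kg VSS/d.
Carbonaceous O₂ demand = substrate oxidised − cell-mass equivalent = 1580 − 1.42 × 269.8 = 1197 kg O₂/d.

R_O ≈ 1200 kg O₂/d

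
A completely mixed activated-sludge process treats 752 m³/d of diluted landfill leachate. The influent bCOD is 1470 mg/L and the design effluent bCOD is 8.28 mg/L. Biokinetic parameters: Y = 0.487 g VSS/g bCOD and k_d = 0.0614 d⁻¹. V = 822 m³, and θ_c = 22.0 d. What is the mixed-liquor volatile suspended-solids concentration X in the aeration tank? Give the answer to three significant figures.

From V·X·(1 + k_d·θ_c) = Y·Q·(S₀ − S)·θ_c: X = 0.487 × 752 × (1470 − 8.28) × 22.0 / [822 × (1 + 0.0614 × 22.0)] = 6095 mg/L.

X ≈ 6090 mg/L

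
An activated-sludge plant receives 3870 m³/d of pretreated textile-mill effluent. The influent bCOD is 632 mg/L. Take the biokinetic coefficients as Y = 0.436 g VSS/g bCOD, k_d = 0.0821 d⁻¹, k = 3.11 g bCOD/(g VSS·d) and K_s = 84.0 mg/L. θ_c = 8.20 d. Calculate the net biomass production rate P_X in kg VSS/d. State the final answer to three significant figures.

P_X ≈ 622 kg VSS/d

Effluent substrate depends only on kinetics and SRT: S = K_s(1 + k_d θ_c) / [θ_c(Yk − k_d) − 1] = 84.0 × (1 + 0.0821 × 8.20) / [8.20 × (0.436 × 3.11 − 0.0821) − 1] = 140.6 / 9.446 = 14.88 mg/L.
The observed yield is Y_obs = Y/(1 + k_d·θ_c) = 0.436 / (1 + 0.0821 × 8.20) = 0.436 / 1.673 = 0.2606 g VSS per g bCOD removed.
Q·(S₀ − S) = 3870 × (632 − 14.9) × 10⁻³ = 2388 kg/d removed.
So the net sludge growth is P_X = 0.2606 × 2388 = 622.3 kg VSS/d.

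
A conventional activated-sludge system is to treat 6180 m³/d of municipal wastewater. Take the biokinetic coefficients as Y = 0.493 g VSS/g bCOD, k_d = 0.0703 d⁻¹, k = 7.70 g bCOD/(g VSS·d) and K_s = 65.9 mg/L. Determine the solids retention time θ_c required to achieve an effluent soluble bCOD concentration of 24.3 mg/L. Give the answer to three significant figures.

θ_c ≈ 1.05 d

Specific growth rate at S = 24.3 mg/L: μ = YkS/(K_s+S) = 0.493·7.70·24.3/(65.9+24.3) = 1.023 d⁻¹.
θ_c = 1/(μ − k_d) = 1/(1.023 − 0.0703) = 1/0.9524 = 1.050 d.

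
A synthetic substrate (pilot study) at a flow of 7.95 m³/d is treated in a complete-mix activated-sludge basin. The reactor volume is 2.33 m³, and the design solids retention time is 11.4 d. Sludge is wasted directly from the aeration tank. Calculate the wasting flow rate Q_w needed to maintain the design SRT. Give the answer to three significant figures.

Wasting from the aeration tank: Q_w = V / θ_c = 2.330 / 11.4 = 0.2044 m³/d.

Q_w ≈ 0.204 m³/d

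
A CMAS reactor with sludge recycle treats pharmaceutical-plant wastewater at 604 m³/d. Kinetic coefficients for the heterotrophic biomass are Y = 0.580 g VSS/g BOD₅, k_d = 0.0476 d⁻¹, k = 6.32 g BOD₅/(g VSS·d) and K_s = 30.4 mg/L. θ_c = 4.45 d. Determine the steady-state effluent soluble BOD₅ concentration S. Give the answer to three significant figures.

S ≈ 2.44 mg/L

Effluent substrate depends only on kinetics and SRT: S = K_s(1 + k_d θ_c) / [θ_c(Yk − k_d) − 1] = 30.4 × (1 + 0.0476 × 4.45) / [4.45 × (0.580 × 6.32 − 0.0476) − 1] = 36.84 / 15.10 = 2.440 mg/L.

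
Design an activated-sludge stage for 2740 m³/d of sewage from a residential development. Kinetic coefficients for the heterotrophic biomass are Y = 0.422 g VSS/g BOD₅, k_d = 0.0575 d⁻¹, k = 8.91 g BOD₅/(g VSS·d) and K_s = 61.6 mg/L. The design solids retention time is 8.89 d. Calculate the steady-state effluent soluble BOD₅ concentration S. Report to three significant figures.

S ≈ 2.92 mg/L

From the Monod/SRT balance for a CMAS, S = K_s·(1+k_d θ_c)/[θ_c·(Y k − k_d) − 1] = 61.6 × (1 + 0.0575 × 8.89) / [8.89 × (0.422 × 8.91 − 0.0575) − 1] = 93.09 / 31.92 = 2.917 mg/L.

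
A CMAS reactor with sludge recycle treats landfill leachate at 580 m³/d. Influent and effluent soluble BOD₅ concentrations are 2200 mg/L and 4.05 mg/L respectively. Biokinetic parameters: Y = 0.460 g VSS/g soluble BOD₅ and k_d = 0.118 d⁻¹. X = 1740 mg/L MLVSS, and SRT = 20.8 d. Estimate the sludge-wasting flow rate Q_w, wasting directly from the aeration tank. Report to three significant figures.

Steady-state biomass mass balance: V·X·(1 + k_d·θ_c) = Y·Q·(S₀ − S)·θ_c, so V = 0.460 × 580 × (2200 − 4.05) × 20.8 / [1740 × (1 + 0.118 × 20.8)] = 1.22×10^7 / 6011 = 2027 m³.
With mixed-liquor wasting, θ_c = V/Q_w, so Q_w = V/θ_c = 2027/20.8 = 97.47 m³/d.

Q_w ≈ 97.5 m³/d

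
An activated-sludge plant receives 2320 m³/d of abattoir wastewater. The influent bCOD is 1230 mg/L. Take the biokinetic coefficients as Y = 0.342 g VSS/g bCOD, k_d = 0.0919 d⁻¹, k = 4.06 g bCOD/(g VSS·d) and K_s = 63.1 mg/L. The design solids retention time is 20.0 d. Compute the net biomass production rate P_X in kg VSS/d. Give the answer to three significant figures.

Effluent substrate depends only on kinetics and SRT: S = K_s(1 + k_d θ_c) / [θ_c(Yk − k_d) − 1] = 63.1 × (1 + 0.0919 × 20.0) / [20.0 × (0.342 × 4.06 − 0.0919) − 1] = 179.1 / 24.93 = 7.183 mg/L.
The observed yield is Y_obs = Y/(1 + k_d·θ_c) = 0.342 / (1 + 0.0919 × 20.0) = 0.342 / 2.838 = 0.1205 g VSS per g bCOD removed.
Q·(S₀ − S) = 2320 × (1230 − 7.18) × 10⁻³ = 2837 kg/d removed.
Net biomass production P_X = Y_obs × Q·(S₀ − S) = 0.1205 × 2837 = 341.9 kg VSS/d.

P_X ≈ 342 kg VSS/d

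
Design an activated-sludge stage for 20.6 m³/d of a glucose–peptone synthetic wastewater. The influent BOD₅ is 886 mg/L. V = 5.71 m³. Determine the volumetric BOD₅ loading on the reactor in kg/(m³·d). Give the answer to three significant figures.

L_v ≈ 3.20 kg BOD₅/(m³·d)

Volumetric loading L_v = Q·S₀ / V = 20.6 × 886 g/m³ / 5.710 m³ = 3196 g/(m³·d) = 3.196 kg BOD₅/(m³·d).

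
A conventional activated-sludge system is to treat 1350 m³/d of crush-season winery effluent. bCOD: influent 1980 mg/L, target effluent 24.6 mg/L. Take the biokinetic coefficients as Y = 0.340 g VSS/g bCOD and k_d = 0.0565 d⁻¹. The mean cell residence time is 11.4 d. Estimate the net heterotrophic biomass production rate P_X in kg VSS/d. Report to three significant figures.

P_X ≈ 546 kg VSS/d

Observed yield with endogenous decay: Y_obs = Y / (1 + k_d·θ_c) = 0.340 / (1 + 0.0565 × 11.4) = 0.340 / 1.644 = 0.2068 g VSS/g bCOD.
Q·(S₀ − S) = 1350 × (1980 − 24.6) × 10⁻³ = 2640 kg/d removed.
P_X = Y_obs · Q(S₀ − S) = 0.2068 × 2640 = 545.9 kg VSS/d.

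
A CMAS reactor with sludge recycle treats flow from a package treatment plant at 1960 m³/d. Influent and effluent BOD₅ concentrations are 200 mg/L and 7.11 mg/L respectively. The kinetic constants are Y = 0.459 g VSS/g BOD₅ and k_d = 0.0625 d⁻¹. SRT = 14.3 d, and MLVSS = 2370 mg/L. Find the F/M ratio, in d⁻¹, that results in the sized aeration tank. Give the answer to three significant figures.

F/M ≈ 0.299 d⁻¹

Rearranging the biomass balance for a CMAS with decay, V = Y·Q·ΔS·θ_c / [X·(1+k_d θ_c)] = 0.459 × 1960 × (200 − 7.11) × 14.3 / [2370 × (1 + 0.0625 × 14.3)] = 2.48×10^6 / 4488 = 552.9 m³.
Food-to-microorganism ratio F/M = Q S₀ / (V X) = 1960 × 200 / (552.9 × 2370) = 0.2992 d⁻¹.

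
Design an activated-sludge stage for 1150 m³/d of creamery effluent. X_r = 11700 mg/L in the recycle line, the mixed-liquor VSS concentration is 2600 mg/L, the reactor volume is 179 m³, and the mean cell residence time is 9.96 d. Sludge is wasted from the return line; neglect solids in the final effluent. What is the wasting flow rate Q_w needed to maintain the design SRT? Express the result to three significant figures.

Q_w ≈ 3.99 m³/d

Q_w = (V·X)/(θ_c X_r) = 179.0 × 2600 / (9.96 × 11700) = 3.994 m³/d.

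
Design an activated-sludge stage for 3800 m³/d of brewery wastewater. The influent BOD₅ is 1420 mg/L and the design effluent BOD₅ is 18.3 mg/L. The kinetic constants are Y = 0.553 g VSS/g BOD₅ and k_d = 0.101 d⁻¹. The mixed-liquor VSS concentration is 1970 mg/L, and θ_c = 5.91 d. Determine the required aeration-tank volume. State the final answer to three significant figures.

Steady-state biomass mass balance: V·X·(1 + k_d·θ_c) = Y·Q·(S₀ − S)·θ_c, so V = 0.553 × 3800 × (1420 − 18.3) × 5.91 / [1970 × (1 + 0.101 × 5.91)] = 1.74×10^7 / 3146 = 5534 m³.

V ≈ 5530 m³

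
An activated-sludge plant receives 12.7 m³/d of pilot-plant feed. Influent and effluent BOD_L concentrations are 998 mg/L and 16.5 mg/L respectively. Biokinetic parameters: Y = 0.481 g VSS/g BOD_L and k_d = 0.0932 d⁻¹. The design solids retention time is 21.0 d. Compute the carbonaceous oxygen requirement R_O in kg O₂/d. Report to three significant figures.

Correct the yield for decay: Y_obs = Y/(1 + k_d θ_c) = 0.481 / (1 + 0.0932 × 21.0) = 0.481 / 2.957 = 0.1627.
Mass of BOD_L removed per day: Q(S₀ − S) = 12.7 × 981.5 g/m³ = 12.47 kg/d.
P_X = Y_obs·Q·(S₀ − S) = 0.1627 × 12.47 = 2.027 kg VSS/d.
R_O = Q·(S₀ − S) − 1.42·P_X = 12.47 − 1.42 × 2.027 = 9.586 kg O₂/d.

R_O ≈ 9.59 kg O₂/d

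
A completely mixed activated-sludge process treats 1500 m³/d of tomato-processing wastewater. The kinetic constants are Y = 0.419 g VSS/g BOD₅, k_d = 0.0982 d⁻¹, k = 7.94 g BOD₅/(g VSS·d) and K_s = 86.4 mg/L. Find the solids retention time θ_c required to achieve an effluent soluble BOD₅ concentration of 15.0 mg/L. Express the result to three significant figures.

θ_c ≈ 2.54 d

From 1/θ_c = Y·k·S/(K_s + S) − k_d: Y·k·S/(K_s+S) = 0.419 × 7.94 × 15.0 / (86.4 + 15.0) = 0.4921 d⁻¹.
1/θ_c = 0.4921 − 0.0982 = 0.3939 d⁻¹, so θ_c = 2.538 d.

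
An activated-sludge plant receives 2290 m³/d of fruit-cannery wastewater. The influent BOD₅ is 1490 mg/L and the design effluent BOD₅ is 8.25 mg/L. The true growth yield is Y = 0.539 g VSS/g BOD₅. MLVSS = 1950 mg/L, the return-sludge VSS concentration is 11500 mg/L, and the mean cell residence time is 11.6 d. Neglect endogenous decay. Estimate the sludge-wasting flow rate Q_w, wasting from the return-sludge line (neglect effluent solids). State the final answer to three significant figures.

Biomass mass balance (decay neglected): V·X = Y·Q·(S₀ − S)·θ_c, so V = 0.539 × 2290 × (1490 − 8.25) × 11.6 / 1950 = 10880 m³.
Q_w = (V·X)/(θ_c X_r) = 10880 × 1950 / (11.6 × 11500) = 159.0 m³/d.

Q_w ≈ 159 m³/d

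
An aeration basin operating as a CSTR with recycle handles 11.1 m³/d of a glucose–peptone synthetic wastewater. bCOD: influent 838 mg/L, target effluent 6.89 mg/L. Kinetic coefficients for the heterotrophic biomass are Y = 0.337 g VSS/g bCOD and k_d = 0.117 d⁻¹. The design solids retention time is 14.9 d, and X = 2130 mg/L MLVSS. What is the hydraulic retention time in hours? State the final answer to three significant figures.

Steady-state biomass mass balance: V·X·(1 + k_d·θ_c) = Y·Q·(S₀ − S)·θ_c, so V = 0.337 × 11.1 × (838 − 6.89) × 14.9 / [2130 × (1 + 0.117 × 14.9)] = 4.63×10^4 / 5843 = 7.928 m³.
τ = V/Q = 7.928/11.1 = 0.7142 d, or 17.14 h.

τ ≈ 17.1 h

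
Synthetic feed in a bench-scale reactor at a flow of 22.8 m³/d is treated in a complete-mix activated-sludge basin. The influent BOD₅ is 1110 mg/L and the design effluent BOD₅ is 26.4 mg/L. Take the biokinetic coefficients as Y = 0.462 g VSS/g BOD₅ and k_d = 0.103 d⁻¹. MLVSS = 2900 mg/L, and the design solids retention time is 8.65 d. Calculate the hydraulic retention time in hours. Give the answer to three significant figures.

From the SRT design equation V = Y Q (S₀−S) θ_c / [X (1 + k_d θ_c)] = 0.462 × 22.8 × (1110 − 26.4) × 8.65 / [2900 × (1 + 0.103 × 8.65)] = 9.87×10^4 / 5484 = 18.00 m³.
Hydraulic retention time τ = V/Q = 18.00 / 22.8 = 0.7897 d = 18.95 h.

τ ≈ 19.0 h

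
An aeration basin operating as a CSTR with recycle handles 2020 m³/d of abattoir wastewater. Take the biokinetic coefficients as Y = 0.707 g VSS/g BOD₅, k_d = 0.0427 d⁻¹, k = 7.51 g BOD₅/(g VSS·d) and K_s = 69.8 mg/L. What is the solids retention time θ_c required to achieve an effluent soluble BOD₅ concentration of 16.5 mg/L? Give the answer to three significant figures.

Specific growth rate at S = 16.5 mg/L: μ = YkS/(K_s+S) = 0.707·7.51·16.5/(69.8+16.5) = 1.015 d⁻¹.
1/θ_c = 1.015 − 0.0427 = 0.9725 d⁻¹, so θ_c = 1.028 d.

θ_c ≈ 1.03 d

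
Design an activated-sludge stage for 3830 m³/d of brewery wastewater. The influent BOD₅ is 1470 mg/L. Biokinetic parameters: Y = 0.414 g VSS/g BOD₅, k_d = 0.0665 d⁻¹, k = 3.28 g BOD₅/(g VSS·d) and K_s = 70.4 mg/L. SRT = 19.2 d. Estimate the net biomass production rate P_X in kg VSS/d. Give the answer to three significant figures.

P_X ≈ 1020 kg VSS/d

From the Monod/SRT balance for a CMAS, S = K_s·(1+k_d θ_c)/[θ_c·(Y k − k_d) − 1] = 70.4 × (1 + 0.0665 × 19.2) / [19.2 × (0.414 × 3.28 − 0.0665) − 1] = 160.3 / 23.80 = 6.736 mg/L.
The observed yield is Y_obs = Y/(1 + k_d·θ_c) = 0.414 / (1 + 0.0665 × 19.2) = 0.414 / 2.277 = 0.1818 g VSS per g BOD₅ removed.
Mass of BOD₅ removed per day: Q(S₀ − S) = 3830 × 1463 g/m³ = 5604 kg/d.
P_X = Y_obs · Q(S₀ − S) = 0.1818 × 5604 = 1019 kg VSS/d.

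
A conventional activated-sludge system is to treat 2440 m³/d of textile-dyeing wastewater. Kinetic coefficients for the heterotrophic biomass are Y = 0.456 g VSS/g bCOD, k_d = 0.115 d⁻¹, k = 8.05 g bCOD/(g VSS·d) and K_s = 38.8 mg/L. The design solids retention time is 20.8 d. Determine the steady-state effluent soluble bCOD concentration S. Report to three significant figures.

For a completely mixed reactor with recycle the Lawrence–McCarty relation gives S = K_s·(1 + k_d·θ_c) / [θ_c·(Y·k − k_d) − 1] = 38.8 × (1 + 0.115 × 20.8) / [20.8 × (0.456 × 8.05 − 0.115) − 1] = 131.6 / 72.96 = 1.804 mg/L.

S ≈ 1.80 mg/L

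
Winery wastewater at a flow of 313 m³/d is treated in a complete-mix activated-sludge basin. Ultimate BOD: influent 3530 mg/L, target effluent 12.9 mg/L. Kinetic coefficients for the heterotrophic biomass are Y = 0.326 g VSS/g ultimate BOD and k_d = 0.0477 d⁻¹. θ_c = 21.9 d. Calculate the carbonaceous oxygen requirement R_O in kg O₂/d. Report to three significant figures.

Y_obs = Y / (1 + k_d θ_c) = 0.326 / (1 + 0.0477 × 21.9) = 0.326 / 2.045 = 0.1594.
ΔS = 3530 − 12.9 = 3517 mg/L, so the substrate removal rate is 313 × 3517/1000 = 1101 kg ultimate BOD/d.
Net sludge production P_X = 0.1594 × 1101 = 175.5 kg VSS/d.
Carbonaceous O₂ demand = substrate oxidised − cell-mass equivalent = 1101 − 1.42 × 175.5 = 851.6 kg O₂/d.

R_O ≈ 852 kg O₂/d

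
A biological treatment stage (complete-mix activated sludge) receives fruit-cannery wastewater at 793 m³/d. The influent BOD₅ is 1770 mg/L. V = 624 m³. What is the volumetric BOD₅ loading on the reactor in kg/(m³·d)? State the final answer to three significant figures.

L_v ≈ 2.25 kg BOD₅/(m³·d)

L_v = Q S₀ / V = 793 × 1770 × 10⁻³ / 624.0 = 2.249 kg/(m³·d).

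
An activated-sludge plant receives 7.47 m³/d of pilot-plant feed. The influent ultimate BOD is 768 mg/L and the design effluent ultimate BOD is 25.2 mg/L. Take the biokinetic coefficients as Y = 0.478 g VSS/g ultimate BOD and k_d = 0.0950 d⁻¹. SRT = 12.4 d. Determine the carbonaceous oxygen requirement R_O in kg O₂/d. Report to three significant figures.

The observed yield is Y_obs = Y/(1 + k_d·θ_c) = 0.478 / (1 + 0.0950 × 12.4) = 0.478 / 2.178 = 0.2195 g VSS per g ultimate BOD removed.
Q·(S₀ − S) = 7.47 × (768 − 25.2) × 10⁻³ = 5.549 kg/d removed.
P_X = Y_obs·Q·(S₀ − S) = 0.2195 × 5.549 = 1.218 kg VSS/d.
Carbonaceous O₂ demand = substrate oxidised − cell-mass equivalent = 5.549 − 1.42 × 1.218 = 3.819 kg O₂/d.

R_O ≈ 3.82 kg O₂/d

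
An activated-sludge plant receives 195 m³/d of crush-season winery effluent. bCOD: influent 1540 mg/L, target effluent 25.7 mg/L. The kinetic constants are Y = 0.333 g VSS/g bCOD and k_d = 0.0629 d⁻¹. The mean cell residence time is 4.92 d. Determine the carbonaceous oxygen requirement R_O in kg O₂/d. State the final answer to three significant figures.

Correct the yield for decay: Y_obs = Y/(1 + k_d θ_c) = 0.333 / (1 + 0.0629 × 4.92) = 0.333 / 1.309 = 0.2543.
ΔS = 1540 − 25.7 = 1514 mg/L, so the substrate removal rate is 195 × 1514/1000 = 295.3 kg bCOD/d.
Biomass synthesised: P_X = Y_obs × 295.3 = 75.09 kg VSS/d.
R_O = Q·(S₀ − S) − 1.42·P_X = 295.3 − 1.42 × 75.09 = 188.7 kg O₂/d.

R_O ≈ 189 kg O₂/d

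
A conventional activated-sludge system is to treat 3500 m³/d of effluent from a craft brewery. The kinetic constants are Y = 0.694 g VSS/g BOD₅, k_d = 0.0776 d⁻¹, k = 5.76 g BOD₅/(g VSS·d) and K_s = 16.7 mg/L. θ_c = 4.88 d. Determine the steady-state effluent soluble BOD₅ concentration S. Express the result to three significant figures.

S ≈ 1.27 mg/L

Effluent substrate depends only on kinetics and SRT: S = K_s(1 + k_d θ_c) / [θ_c(Yk − k_d) − 1] = 16.7 × (1 + 0.0776 × 4.88) / [4.88 × (0.694 × 5.76 − 0.0776) − 1] = 23.02 / 18.13 = 1.270 mg/L.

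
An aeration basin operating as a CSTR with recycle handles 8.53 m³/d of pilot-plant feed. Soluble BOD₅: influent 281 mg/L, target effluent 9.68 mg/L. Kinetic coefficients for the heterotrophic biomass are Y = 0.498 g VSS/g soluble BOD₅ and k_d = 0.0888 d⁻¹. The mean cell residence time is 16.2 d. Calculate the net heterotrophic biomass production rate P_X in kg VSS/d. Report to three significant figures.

P_X ≈ 0.473 kg VSS/d

Y_obs = Y / (1 + k_d θ_c) = 0.498 / (1 + 0.0888 × 16.2) = 0.498 / 2.439 = 0.2042.
ΔS = 281 − 9.68 = 271.3 mg/L, so the substrate removal rate is 8.53 × 271.3/1000 = 2.314 kg soluble BOD₅/d.
So the net sludge growth is P_X = 0.2042 × 2.314 = 0.4726 kg VSS/d.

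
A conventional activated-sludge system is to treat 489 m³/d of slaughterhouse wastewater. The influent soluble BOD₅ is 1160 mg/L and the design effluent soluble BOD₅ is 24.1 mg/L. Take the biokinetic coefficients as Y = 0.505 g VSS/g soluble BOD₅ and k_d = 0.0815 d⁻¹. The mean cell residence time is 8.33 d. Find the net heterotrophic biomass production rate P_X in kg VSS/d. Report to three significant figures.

Y_obs = Y / (1 + k_d θ_c) = 0.505 / (1 + 0.0815 × 8.33) = 0.505 / 1.679 = 0.3008.
ΔS = 1160 − 24.1 = 1136 mg/L, so the substrate removal rate is 489 × 1136/1000 = 555.5 kg soluble BOD₅/d.
Biomass produced: P_X = Y_obs·Q·ΔS = 0.3008 × 555.5 ≈ 167.1 kg VSS/d.

P_X ≈ 167 kg VSS/d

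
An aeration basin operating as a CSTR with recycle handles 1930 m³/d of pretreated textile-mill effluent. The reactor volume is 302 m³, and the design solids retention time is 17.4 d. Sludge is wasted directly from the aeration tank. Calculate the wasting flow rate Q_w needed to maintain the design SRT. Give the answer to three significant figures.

Wasting from the aeration tank: Q_w = V / θ_c = 302.0 / 17.4 = 17.36 m³/d.

Q_w ≈ 17.4 m³/d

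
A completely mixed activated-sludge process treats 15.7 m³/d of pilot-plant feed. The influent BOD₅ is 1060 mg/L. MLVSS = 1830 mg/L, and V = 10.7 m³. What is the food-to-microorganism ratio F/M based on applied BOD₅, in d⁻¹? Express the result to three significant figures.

F/M ≈ 0.850 d⁻¹

Food-to-microorganism ratio F/M = Q S₀ / (V X) = 15.7 × 1060 / (10.70 × 1830) = 0.8499 d⁻¹.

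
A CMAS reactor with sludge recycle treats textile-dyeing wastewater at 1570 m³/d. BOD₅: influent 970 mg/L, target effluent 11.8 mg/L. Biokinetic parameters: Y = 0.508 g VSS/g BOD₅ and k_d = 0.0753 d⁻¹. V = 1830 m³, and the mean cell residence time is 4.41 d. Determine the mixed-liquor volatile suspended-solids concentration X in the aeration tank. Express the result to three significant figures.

X ≈ 1380 mg/L

From V·X·(1 + k_d·θ_c) = Y·Q·(S₀ − S)·θ_c: X = 0.508 × 1570 × (970 − 11.8) × 4.41 / [1830 × (1 + 0.0753 × 4.41)] = 1383 mg/L.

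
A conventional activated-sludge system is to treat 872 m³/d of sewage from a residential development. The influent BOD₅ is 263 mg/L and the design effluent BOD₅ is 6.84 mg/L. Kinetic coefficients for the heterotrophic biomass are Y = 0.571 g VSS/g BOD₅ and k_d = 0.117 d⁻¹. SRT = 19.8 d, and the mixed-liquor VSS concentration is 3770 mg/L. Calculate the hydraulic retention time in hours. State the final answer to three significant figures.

Steady-state biomass mass balance: V·X·(1 + k_d·θ_c) = Y·Q·(S₀ − S)·θ_c, so V = 0.571 × 872 × (263 − 6.84) × 19.8 / [3770 × (1 + 0.117 × 19.8)] = 2.53×10^6 / 12504 = 202.0 m³.
Hydraulic retention time τ = V/Q = 202.0 / 872 = 0.2316 d = 5.559 h.

τ ≈ 5.56 h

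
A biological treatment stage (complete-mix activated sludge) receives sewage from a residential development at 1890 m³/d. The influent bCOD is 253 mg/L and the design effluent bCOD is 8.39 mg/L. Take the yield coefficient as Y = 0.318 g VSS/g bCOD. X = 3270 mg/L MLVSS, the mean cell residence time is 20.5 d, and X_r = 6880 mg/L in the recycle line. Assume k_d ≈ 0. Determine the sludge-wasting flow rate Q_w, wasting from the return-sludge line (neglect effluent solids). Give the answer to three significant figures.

Q_w ≈ 21.4 m³/d

V·X = Y·Q·ΔS·θ_c gives V = 0.318 × 1890 × (253 − 8.39) × 20.5 / 3270 = 921.7 m³.
θ_c = V·X/(Q_w·X_r) when wasting from the recycle, so Q_w = V·X/(θ_c·X_r) = 921.7 × 3270 / (20.5 × 6880) = 21.37 m³/d.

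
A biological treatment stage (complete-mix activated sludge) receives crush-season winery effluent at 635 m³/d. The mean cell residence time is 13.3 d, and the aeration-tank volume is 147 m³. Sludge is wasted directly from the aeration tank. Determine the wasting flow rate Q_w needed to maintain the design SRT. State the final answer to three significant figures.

With mixed-liquor wasting, θ_c = V/Q_w, so Q_w = V/θ_c = 147.0/13.3 = 11.05 m³/d.

Q_w ≈ 11.1 m³/d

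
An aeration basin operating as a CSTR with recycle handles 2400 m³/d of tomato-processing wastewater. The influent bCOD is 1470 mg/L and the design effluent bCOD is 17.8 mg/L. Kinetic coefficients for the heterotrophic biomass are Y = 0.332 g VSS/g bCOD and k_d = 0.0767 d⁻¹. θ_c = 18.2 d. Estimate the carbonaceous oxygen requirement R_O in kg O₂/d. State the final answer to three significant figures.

R_O ≈ 2800 kg O₂/d

Observed yield with endogenous decay: Y_obs = Y / (1 + k_d·θ_c) = 0.332 / (1 + 0.0767 × 18.2) = 0.332 / 2.396 = 0.1386 g VSS/g bCOD.
Mass of bCOD removed per day: Q(S₀ − S) = 2400 × 1452 g/m³ = 3485 kg/d.
Biomass synthesised: P_X = Y_obs × 3485 = 482.9 kg VSS/d.
Carbonaceous O₂ demand = substrate oxidised − cell-mass equivalent = 3485 − 1.42 × 482.9 = 2799 kg O₂/d.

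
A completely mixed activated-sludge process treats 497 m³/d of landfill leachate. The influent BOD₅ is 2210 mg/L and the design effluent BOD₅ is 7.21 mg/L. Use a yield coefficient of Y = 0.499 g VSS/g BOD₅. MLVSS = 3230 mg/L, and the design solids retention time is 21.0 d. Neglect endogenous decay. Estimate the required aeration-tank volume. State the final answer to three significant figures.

V ≈ 3550 m³

Biomass mass balance (decay neglected): V·X = Y·Q·(S₀ − S)·θ_c, so V = 0.499 × 497 × (2210 − 7.21) × 21.0 / 3230 = 3552 m³.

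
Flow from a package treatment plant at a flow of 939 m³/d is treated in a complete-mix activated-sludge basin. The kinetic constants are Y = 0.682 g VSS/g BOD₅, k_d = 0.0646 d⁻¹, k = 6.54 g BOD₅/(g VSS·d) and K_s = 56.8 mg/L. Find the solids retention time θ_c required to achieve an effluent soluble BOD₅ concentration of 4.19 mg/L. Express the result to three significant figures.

θ_c ≈ 4.14 d

At the target effluent, Y k S/(K_s+S) = 0.682×6.54×4.19/60.99 = 0.3064 d⁻¹.
1/θ_c = 0.3064 − 0.0646 = 0.2418 d⁻¹, so θ_c = 4.135 d.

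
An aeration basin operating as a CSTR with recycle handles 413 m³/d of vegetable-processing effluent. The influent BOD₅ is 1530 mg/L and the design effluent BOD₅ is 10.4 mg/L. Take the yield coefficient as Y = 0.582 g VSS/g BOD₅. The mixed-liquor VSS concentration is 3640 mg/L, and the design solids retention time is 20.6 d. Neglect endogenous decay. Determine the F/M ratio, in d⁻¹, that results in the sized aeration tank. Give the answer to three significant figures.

Biomass mass balance (decay neglected): V·X = Y·Q·(S₀ − S)·θ_c, so V = 0.582 × 413 × (1530 − 10.4) × 20.6 / 3640 = 2067 m³.
Food-to-microorganism ratio F/M = Q S₀ / (V X) = 413 × 1530 / (2067 × 3640) = 0.08398 d⁻¹.

F/M ≈ 0.0840 d⁻¹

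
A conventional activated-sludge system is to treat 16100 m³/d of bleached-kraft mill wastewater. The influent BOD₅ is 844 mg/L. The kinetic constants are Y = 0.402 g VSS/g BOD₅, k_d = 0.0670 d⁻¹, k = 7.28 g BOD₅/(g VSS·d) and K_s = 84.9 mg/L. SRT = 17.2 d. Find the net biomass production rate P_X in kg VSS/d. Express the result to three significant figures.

From the Monod/SRT balance for a CMAS, S = K_s·(1+k_d θ_c)/[θ_c·(Y k − k_d) − 1] = 84.9 × (1 + 0.0670 × 17.2) / [17.2 × (0.402 × 7.28 − 0.0670) − 1] = 182.7 / 48.18 = 3.792 mg/L.
Y_obs = Y / (1 + k_d θ_c) = 0.402 / (1 + 0.0670 × 17.2) = 0.402 / 2.152 = 0.1868.
ΔS = 844 − 3.79 = 840.2 mg/L, so the substrate removal rate is 16100 × 840.2/1000 = 13527 kg BOD₅/d.
Net biomass production P_X = Y_obs × Q·(S₀ − S) = 0.1868 × 13527 = 2526 kg VSS/d.

P_X ≈ 2530 kg VSS/d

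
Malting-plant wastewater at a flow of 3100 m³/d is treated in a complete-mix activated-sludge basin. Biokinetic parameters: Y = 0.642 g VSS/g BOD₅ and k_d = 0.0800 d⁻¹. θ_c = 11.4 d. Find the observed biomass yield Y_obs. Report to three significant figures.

The observed yield is Y_obs = Y/(1 + k_d·θ_c) = 0.642 / (1 + 0.0800 × 11.4) = 0.642 / 1.912 = 0.3358 g VSS per g BOD₅ removed.

Y_obs ≈ 0.336 g VSS/g BOD₅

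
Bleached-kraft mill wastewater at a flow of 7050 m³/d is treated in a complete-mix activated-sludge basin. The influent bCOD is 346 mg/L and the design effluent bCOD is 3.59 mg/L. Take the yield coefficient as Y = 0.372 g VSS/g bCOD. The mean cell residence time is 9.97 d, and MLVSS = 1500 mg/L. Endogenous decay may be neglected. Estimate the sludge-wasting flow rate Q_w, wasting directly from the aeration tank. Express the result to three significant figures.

Q_w ≈ 599 m³/d

V·X = Y·Q·ΔS·θ_c gives V = 0.372 × 7050 × (346 − 3.59) × 9.97 / 1500 = 5969 m³.
For wasting at MLVSS concentration, Q_w = V/θ_c = 5969/9.97 = 598.7 m³/d.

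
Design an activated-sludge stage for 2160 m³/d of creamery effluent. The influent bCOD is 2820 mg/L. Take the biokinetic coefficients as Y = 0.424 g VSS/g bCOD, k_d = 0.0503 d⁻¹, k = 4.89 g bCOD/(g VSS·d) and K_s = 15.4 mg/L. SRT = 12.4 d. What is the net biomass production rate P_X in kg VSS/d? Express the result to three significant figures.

From the Monod/SRT balance for a CMAS, S = K_s·(1+k_d θ_c)/[θ_c·(Y k − k_d) − 1] = 15.4 × (1 + 0.0503 × 12.4) / [12.4 × (0.424 × 4.89 − 0.0503) − 1] = 25.01 / 24.09 = 1.038 mg/L.
Observed yield with endogenous decay: Y_obs = Y / (1 + k_d·θ_c) = 0.424 / (1 + 0.0503 × 12.4) = 0.424 / 1.624 = 0.2611 g VSS/g bCOD.
ΔS = 2820 − 1.04 = 2819 mg/L, so the substrate removal rate is 2160 × 2819/1000 = 6089 kg bCOD/d.
Net biomass production P_X = Y_obs × Q·(S₀ − S) = 0.2611 × 6089 = 1590 kg VSS/d.

P_X ≈ 1590 kg VSS/d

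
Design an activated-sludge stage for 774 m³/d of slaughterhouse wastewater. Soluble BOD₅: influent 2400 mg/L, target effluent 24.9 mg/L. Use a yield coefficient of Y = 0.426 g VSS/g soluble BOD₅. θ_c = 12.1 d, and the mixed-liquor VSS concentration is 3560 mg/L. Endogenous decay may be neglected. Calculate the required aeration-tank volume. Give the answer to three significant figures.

V·X = Y·Q·ΔS·θ_c gives V = 0.426 × 774 × (2400 − 24.9) × 12.1 / 3560 = 2662 m³.

V ≈ 2660 m³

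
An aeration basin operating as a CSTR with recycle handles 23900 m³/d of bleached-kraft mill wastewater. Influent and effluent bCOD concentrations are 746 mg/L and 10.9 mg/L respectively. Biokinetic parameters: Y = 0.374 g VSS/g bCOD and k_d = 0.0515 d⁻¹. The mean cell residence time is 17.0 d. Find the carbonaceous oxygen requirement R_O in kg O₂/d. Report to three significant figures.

The observed yield is Y_obs = Y/(1 + k_d·θ_c) = 0.374 / (1 + 0.0515 × 17.0) = 0.374 / 1.875 = 0.1994 g VSS per g bCOD removed.
Q·(S₀ − S) = 23900 × (746 − 10.9) × 10⁻³ = 17569 kg/d removed.
P_X = Y_obs·Q·(S₀ − S) = 0.1994 × 17569 = 3503 kg VSS/d.
R_O = Q·ΔS − 1.42 P_X = 17569 − 4975 = 12594 kg O₂/d.

R_O ≈ 12600 kg O₂/d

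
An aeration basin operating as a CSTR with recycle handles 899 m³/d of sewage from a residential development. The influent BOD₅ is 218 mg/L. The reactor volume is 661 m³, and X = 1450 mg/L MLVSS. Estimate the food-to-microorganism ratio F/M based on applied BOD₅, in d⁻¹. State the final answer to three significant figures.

F/M = applied load / biomass = Q·S₀/(V·X) = 899 × 218 / (661.0 × 1450) = 0.2045 d⁻¹.

F/M ≈ 0.204 d⁻¹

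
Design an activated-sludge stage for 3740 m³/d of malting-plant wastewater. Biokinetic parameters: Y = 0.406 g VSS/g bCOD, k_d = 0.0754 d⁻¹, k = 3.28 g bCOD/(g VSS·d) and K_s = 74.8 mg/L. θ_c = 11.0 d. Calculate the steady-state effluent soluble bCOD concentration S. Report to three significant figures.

S ≈ 10.7 mg/L

Effluent substrate depends only on kinetics and SRT: S = K_s(1 + k_d θ_c) / [θ_c(Yk − k_d) − 1] = 74.8 × (1 + 0.0754 × 11.0) / [11.0 × (0.406 × 3.28 − 0.0754) − 1] = 136.8 / 12.82 = 10.67 mg/L.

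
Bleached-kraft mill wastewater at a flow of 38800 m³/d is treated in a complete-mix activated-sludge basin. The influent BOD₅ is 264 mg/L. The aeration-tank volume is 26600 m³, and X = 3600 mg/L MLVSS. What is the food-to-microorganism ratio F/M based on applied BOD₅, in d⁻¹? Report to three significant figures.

F/M ≈ 0.107 d⁻¹

F/M = applied load / biomass = Q·S₀/(V·X) = 38800 × 264 / (26600 × 3600) = 0.1070 d⁻¹.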